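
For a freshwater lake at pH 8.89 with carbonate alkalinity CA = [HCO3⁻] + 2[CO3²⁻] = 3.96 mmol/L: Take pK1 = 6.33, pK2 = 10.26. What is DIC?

CA = [HCO3⁻] + 2[CO3²⁻] = (α₁ + 2α₂)·DIC
At pH 8.89: [H⁺]/K1 = 10^-2.56 = 0.0027542, K2/[H⁺] = 10^-1.37 = 0.042658
α₁ = 1/(1 + 0.0027542 + 0.042658) = 1/1.0454 = 0.9566; α₂ = α₁·K2/[H⁺] = 0.04080
α₁ + 2α₂ = 1.0382
DIC = CA / (α₁ + 2α₂) = 3.96 / 1.0382 = 3.81 mmol/L

DIC = 3.81 mmol/L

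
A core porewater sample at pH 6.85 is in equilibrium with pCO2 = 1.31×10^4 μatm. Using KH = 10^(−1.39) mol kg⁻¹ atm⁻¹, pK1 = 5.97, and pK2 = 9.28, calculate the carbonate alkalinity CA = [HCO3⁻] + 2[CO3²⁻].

CA = 4.08 mmol/kg

[CO2*] = KH · pCO2 = 10^(−1.39) × 1.31×10^4×10^-6 = 5.337×10^-4 mol/kg
α₀ = 1/(1 + K1/[H⁺] + K1K2/[H⁺]²) = 1/(1 + 10^+0.88 + 10^-1.55) = 0.1161
DIC = [CO2*]/α₀ = 5.337×10^-4 / 0.1161 = 4.597 mmol/kg
CA = (α₁ + 2α₂)·DIC = (0.8806 + 2×0.003272) × 4.597 = 4.08 mmol/kg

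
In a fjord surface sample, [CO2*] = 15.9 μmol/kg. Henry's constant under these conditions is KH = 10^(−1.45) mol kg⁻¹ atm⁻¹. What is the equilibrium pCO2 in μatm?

KH = 10^(−1.45) = 3.548×10^-2 mol kg⁻¹ atm⁻¹
pCO2 = [CO2*]/KH = 15.9×10^-6 / 3.548×10^-2 = 4.48×10^-4 atm = 448 μatm

pCO2 = 448 μatm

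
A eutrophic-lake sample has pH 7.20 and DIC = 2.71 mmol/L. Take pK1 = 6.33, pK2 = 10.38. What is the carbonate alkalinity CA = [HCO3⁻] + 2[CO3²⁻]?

CA = [HCO3⁻] + 2[CO3²⁻] = (α₁ + 2α₂)·DIC
At pH 7.20: [H⁺]/K1 = 10^-0.87 = 0.13490, K2/[H⁺] = 10^-3.18 = 0.00066069
α₁ = 1/(1 + 0.13490 + 0.00066069) = 1/1.1356 = 0.8806; α₂ = α₁·K2/[H⁺] = 0.0005818
α₁ + 2α₂ = 0.8818
CA = 0.8818 × 2.71 = 2.39 mmol/L

CA = 2.39 mmol/L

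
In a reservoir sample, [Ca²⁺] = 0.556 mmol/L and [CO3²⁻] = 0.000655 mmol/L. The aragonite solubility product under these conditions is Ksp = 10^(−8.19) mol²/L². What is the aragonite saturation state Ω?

Ω = 0.0564

Ksp = 10^(−8.19) = 6.457×10^-9
Ω = [Ca²⁺][CO3²⁻]/Ksp = (0.556×10^-3)(0.000655×10^-3) / 6.457×10^-9 = 0.0564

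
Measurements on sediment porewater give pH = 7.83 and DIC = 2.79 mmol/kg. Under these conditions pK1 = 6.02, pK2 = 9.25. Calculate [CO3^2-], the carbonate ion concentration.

α₂ = 1 / (1 + [H⁺]/K2 + [H⁺]²/(K1K2)) = 1 / (1 + 10^+1.42 + 10^-0.39)
   = 1 / (1 + 26.303 + 0.40738) = 1/27.710 = 0.03609
[CO3²⁻] = α₂ × DIC = 0.03609 × 2.79 = 0.101 mmol/kg

[CO3²⁻] = 0.101 mmol/kg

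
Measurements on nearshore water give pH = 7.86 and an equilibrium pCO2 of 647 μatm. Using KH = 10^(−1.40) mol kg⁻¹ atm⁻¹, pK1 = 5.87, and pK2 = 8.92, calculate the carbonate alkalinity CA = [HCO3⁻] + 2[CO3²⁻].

CA = 2.96 mmol/kg

[CO2*] = KH · pCO2 = 10^(−1.40) × 647×10^-6 = 2.576×10^-5 mol/kg
α₀ = 1/(1 + K1/[H⁺] + K1K2/[H⁺]²) = 1/(1 + 10^+1.99 + 10^+0.93) = 0.009325
DIC = [CO2*]/α₀ = 2.576×10^-5 / 0.009325 = 2.762 mmol/kg
CA = (α₁ + 2α₂)·DIC = (0.9113 + 2×0.07937) × 2.762 = 2.96 mmol/kg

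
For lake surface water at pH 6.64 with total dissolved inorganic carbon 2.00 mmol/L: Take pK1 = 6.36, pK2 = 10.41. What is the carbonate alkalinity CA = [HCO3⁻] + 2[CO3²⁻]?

CA = [HCO3⁻] + 2[CO3²⁻] = (α₁ + 2α₂)·DIC
At pH 6.64: [H⁺]/K1 = 10^-0.28 = 0.52481, K2/[H⁺] = 10^-3.77 = 0.00016982
α₁ = 1/(1 + 0.52481 + 0.00016982) = 1/1.5250 = 0.6557; α₂ = α₁·K2/[H⁺] = 0.0001114
α₁ + 2α₂ = 0.6560
CA = 0.6560 × 2.00 = 1.31 mmol/L

CA = 1.31 mmol/L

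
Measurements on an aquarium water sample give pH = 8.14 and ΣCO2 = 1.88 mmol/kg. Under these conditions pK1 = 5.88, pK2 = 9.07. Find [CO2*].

[CO2*] = 9.20 μmol/kg

α₀ = 1 / (1 + K1/[H⁺] + K1K2/[H⁺]²) = 1 / (1 + 10^+2.26 + 10^+1.33)
   = 1 / (1 + 181.97 + 21.380) = 1/204.35 = 0.004894
[CO2*] = α₀ × DIC = 0.004894 × 1.88 = 0.00920 mmol/kg = 9.20 μmol/kg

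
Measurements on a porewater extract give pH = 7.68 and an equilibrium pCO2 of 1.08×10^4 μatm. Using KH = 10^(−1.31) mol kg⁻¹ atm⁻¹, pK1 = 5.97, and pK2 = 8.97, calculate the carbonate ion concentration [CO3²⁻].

[CO3²⁻] = 1.39 mmol/kg

[CO2*] = KH · pCO2 = 10^(−1.31) × 1.08×10^4×10^-6 = 5.290×10^-4 mol/kg
α₀ = 1/(1 + K1/[H⁺] + K1K2/[H⁺]²) = 1/(1 + 10^+1.71 + 10^+0.42) = 0.01821
DIC = [CO2*]/α₀ = 5.290×10^-4 / 0.01821 = 29.05 mmol/kg
[CO3²⁻] = α₂·DIC; α₂ = 0.04790, so [CO3²⁻] = 0.04790 × 29.05 = 1.39 mmol/kg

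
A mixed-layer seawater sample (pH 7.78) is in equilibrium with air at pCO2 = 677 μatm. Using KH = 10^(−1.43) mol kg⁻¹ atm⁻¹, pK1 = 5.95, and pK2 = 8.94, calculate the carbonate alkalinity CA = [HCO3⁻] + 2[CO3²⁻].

CA = 1.94 mmol/kg

[CO2*] = KH · pCO2 = 10^(−1.43) × 677×10^-6 = 2.515×10^-5 mol/kg
α₀ = 1/(1 + K1/[H⁺] + K1K2/[H⁺]²) = 1/(1 + 10^+1.83 + 10^+0.67) = 0.01365
DIC = [CO2*]/α₀ = 2.515×10^-5 / 0.01365 = 1.843 mmol/kg
CA = (α₁ + 2α₂)·DIC = (0.9225 + 2×0.06382) × 1.843 = 1.94 mmol/kg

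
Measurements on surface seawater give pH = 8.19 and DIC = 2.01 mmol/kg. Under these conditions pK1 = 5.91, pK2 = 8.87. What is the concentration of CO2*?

[CO2*] = 8.69 μmol/kg

α₀ = 1 / (1 + K1/[H⁺] + K1K2/[H⁺]²) = 1 / (1 + 10^+2.28 + 10^+1.60)
   = 1 / (1 + 190.55 + 39.811) = 1/231.36 = 0.004322
[CO2*] = α₀ × DIC = 0.004322 × 2.01 = 0.00869 mmol/kg = 8.69 μmol/kg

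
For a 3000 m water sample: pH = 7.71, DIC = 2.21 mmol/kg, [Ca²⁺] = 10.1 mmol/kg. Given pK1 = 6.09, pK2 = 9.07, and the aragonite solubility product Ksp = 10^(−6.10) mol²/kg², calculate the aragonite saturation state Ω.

Ω = 1.15

α₂ = 1 / (1 + [H⁺]/K2 + [H⁺]²/(K1K2)) = 1 / (1 + 10^+1.36 + 10^-0.26)
   = 1 / (1 + 22.909 + 0.54954) = 1/24.458 = 0.04089
[CO3²⁻] = α₂ × DIC = 0.04089 × 2.21 = 0.09036 mmol/kg
Ksp = 10^(−6.10) = 7.943×10^-7
Ω = [Ca²⁺][CO3²⁻]/Ksp = (10.1×10^-3)(9.036×10^-5) / 7.943×10^-7 = 1.15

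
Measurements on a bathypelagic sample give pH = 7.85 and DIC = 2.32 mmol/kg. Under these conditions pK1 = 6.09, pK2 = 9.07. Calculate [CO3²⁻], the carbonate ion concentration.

α₂ = 1 / (1 + [H⁺]/K2 + [H⁺]²/(K1K2)) = 1 / (1 + 10^+1.22 + 10^-0.54)
   = 1 / (1 + 16.596 + 0.28840) = 1/17.884 = 0.05592
[CO3²⁻] = α₂ × DIC = 0.05592 × 2.32 = 0.130 mmol/kg

[CO3²⁻] = 0.130 mmol/kg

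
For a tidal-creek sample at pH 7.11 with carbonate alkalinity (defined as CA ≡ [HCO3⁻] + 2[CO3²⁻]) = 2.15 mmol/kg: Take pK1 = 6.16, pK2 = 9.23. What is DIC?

CA = [HCO3⁻] + 2[CO3²⁻] = (α₁ + 2α₂)·DIC
At pH 7.11: [H⁺]/K1 = 10^-0.95 = 0.11220, K2/[H⁺] = 10^-2.12 = 0.0075858
α₁ = 1/(1 + 0.11220 + 0.0075858) = 1/1.1198 = 0.8930; α₂ = α₁·K2/[H⁺] = 0.006774
α₁ + 2α₂ = 0.9066
DIC = CA / (α₁ + 2α₂) = 2.15 / 0.9066 = 2.37 mmol/kg

DIC = 2.37 mmol/kg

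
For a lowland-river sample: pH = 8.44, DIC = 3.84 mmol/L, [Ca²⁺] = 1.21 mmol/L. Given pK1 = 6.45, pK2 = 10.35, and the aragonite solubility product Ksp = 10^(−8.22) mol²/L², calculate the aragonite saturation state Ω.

α₂ = 1 / (1 + [H⁺]/K2 + [H⁺]²/(K1K2)) = 1 / (1 + 10^+1.91 + 10^-0.08)
   = 1 / (1 + 81.283 + 0.83176) = 1/83.115 = 0.01203
[CO3²⁻] = α₂ × DIC = 0.01203 × 3.84 = 0.04620 mmol/L
Ksp = 10^(−8.22) = 6.026×10^-9
Ω = [Ca²⁺][CO3²⁻]/Ksp = (1.21×10^-3)(4.620×10^-5) / 6.026×10^-9 = 9.28

Ω = 9.28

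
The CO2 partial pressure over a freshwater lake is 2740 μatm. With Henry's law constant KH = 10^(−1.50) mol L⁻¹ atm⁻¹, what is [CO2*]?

[CO2*] = 86.6 μmol/L

KH = 10^(−1.50) = 3.162×10^-2 mol L⁻¹ atm⁻¹
[CO2*] = KH · pCO2 = 3.162×10^-2 × 2740×10^-6 atm = 8.66×10^-5 mol/L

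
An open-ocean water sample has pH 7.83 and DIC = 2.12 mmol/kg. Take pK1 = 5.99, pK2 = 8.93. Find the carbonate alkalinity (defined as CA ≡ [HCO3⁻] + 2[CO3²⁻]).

CA = 2.25 mmol/kg

CA = [HCO3⁻] + 2[CO3²⁻] = (α₁ + 2α₂)·DIC
At pH 7.83: [H⁺]/K1 = 10^-1.84 = 0.014454, K2/[H⁺] = 10^-1.10 = 0.079433
α₁ = 1/(1 + 0.014454 + 0.079433) = 1/1.0939 = 0.9142; α₂ = α₁·K2/[H⁺] = 0.07262
α₁ + 2α₂ = 1.0594
CA = 1.0594 × 2.12 = 2.25 mmol/kg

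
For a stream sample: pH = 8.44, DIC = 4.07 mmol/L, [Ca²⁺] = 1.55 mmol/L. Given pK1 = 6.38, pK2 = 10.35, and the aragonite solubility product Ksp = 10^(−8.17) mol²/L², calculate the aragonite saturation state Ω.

Ω = 11.2

α₂ = 1 / (1 + [H⁺]/K2 + [H⁺]²/(K1K2)) = 1 / (1 + 10^+1.91 + 10^-0.15)
   = 1 / (1 + 81.283 + 0.70795) = 1/82.991 = 0.01205
[CO3²⁻] = α₂ × DIC = 0.01205 × 4.07 = 0.04904 mmol/L
Ksp = 10^(−8.17) = 6.761×10^-9
Ω = [Ca²⁺][CO3²⁻]/Ksp = (1.55×10^-3)(4.904×10^-5) / 6.761×10^-9 = 11.2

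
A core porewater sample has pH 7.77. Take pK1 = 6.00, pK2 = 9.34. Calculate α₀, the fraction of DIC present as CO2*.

α₀ = 1 / (1 + K1/[H⁺] + K1K2/[H⁺]²) = 1 / (1 + 10^+1.77 + 10^+0.20)
   = 1 / (1 + 58.884 + 1.5849) = 1/61.469 = 0.01627

α₀ = 0.0163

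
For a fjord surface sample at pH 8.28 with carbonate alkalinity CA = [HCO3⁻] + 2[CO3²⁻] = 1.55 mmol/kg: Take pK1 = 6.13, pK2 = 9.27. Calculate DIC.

DIC = 1.43 mmol/kg

CA = [HCO3⁻] + 2[CO3²⁻] = (α₁ + 2α₂)·DIC
At pH 8.28: [H⁺]/K1 = 10^-2.15 = 0.0070795, K2/[H⁺] = 10^-0.99 = 0.10233
α₁ = 1/(1 + 0.0070795 + 0.10233) = 1/1.1094 = 0.9014; α₂ = α₁·K2/[H⁺] = 0.09224
α₁ + 2α₂ = 1.0859
DIC = CA / (α₁ + 2α₂) = 1.55 / 1.0859 = 1.43 mmol/kg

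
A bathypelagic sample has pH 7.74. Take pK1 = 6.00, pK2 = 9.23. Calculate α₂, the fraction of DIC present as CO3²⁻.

α₂ = 1 / (1 + [H⁺]/K2 + [H⁺]²/(K1K2)) = 1 / (1 + 10^+1.49 + 10^-0.25)
   = 1 / (1 + 30.903 + 0.56234) = 1/32.465 = 0.03080

α₂ = 0.0308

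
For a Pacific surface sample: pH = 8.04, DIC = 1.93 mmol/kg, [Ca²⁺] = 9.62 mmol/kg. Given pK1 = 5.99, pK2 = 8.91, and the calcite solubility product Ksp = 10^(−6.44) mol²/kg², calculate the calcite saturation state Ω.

Ω = 6.03

α₂ = 1 / (1 + [H⁺]/K2 + [H⁺]²/(K1K2)) = 1 / (1 + 10^+0.87 + 10^-1.18)
   = 1 / (1 + 7.4131 + 0.066069) = 1/8.4792 = 0.1179
[CO3²⁻] = α₂ × DIC = 0.1179 × 1.93 = 0.2276 mmol/kg
Ksp = 10^(−6.44) = 3.631×10^-7
Ω = [Ca²⁺][CO3²⁻]/Ksp = (9.62×10^-3)(2.276×10^-4) / 3.631×10^-7 = 6.03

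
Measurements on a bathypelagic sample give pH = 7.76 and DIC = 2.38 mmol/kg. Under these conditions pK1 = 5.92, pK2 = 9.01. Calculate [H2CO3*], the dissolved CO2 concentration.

[CO2*] = 0.0321 mmol/kg

α₀ = 1 / (1 + K1/[H⁺] + K1K2/[H⁺]²) = 1 / (1 + 10^+1.84 + 10^+0.59)
   = 1 / (1 + 69.183 + 3.8905) = 1/74.074 = 0.01350
[CO2*] = α₀ × DIC = 0.01350 × 2.38 = 0.0321 mmol/kg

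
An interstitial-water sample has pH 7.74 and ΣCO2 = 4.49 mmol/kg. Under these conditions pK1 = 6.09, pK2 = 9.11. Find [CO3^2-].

α₂ = 1 / (1 + [H⁺]/K2 + [H⁺]²/(K1K2)) = 1 / (1 + 10^+1.37 + 10^-0.28)
   = 1 / (1 + 23.442 + 0.52481) = 1/24.967 = 0.04005
[CO3²⁻] = α₂ × DIC = 0.04005 × 4.49 = 0.180 mmol/kg

[CO3²⁻] = 0.180 mmol/kg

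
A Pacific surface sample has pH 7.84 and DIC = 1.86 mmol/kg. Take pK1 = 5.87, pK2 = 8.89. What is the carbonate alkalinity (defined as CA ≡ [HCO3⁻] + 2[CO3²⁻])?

CA = 1.99 mmol/kg

CA = [HCO3⁻] + 2[CO3²⁻] = (α₁ + 2α₂)·DIC
At pH 7.84: [H⁺]/K1 = 10^-1.97 = 0.010715, K2/[H⁺] = 10^-1.05 = 0.089125
α₁ = 1/(1 + 0.010715 + 0.089125) = 1/1.0998 = 0.9092; α₂ = α₁·K2/[H⁺] = 0.08103
α₁ + 2α₂ = 1.0713
CA = 1.0713 × 1.86 = 1.99 mmol/kg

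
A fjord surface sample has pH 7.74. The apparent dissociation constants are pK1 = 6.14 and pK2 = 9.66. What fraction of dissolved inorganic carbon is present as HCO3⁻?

α₁ = 0.964

α₁ = 1 / (1 + [H⁺]/K1 + K2/[H⁺]) = 1 / (1 + 10^-1.60 + 10^-1.92)
   = 1 / (1 + 0.025119 + 0.012023) = 1/1.0371 = 0.9642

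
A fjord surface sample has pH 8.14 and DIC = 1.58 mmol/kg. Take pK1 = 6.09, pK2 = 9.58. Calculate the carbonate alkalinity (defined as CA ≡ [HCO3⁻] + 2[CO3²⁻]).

CA = [HCO3⁻] + 2[CO3²⁻] = (α₁ + 2α₂)·DIC
At pH 8.14: [H⁺]/K1 = 10^-2.05 = 0.0089125, K2/[H⁺] = 10^-1.44 = 0.036308
α₁ = 1/(1 + 0.0089125 + 0.036308) = 1/1.0452 = 0.9567; α₂ = α₁·K2/[H⁺] = 0.03474
α₁ + 2α₂ = 1.0262
CA = 1.0262 × 1.58 = 1.62 mmol/kg

CA = 1.62 mmol/kg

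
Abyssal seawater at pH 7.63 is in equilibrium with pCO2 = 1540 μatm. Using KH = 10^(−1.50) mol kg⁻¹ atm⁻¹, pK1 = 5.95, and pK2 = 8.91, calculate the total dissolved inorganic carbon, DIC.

[CO2*] = KH · pCO2 = 10^(−1.50) × 1540×10^-6 = 4.870×10^-5 mol/kg
α₀ = 1/(1 + K1/[H⁺] + K1K2/[H⁺]²) = 1/(1 + 10^+1.68 + 10^+0.40) = 0.01946
DIC = [CO2*]/α₀ = 4.870×10^-5 / 0.01946 = 2.50 mmol/kg

DIC = 2.50 mmol/kg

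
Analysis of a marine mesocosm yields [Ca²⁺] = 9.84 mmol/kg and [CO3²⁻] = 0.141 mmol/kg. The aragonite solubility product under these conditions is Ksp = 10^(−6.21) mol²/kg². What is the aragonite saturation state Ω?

Ω = 2.25

Ksp = 10^(−6.21) = 6.166×10^-7
Ω = [Ca²⁺][CO3²⁻]/Ksp = (9.84×10^-3)(0.141×10^-3) / 6.166×10^-7 = 2.25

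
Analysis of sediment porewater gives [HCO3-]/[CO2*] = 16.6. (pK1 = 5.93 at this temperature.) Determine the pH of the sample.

From K1 = [H⁺][HCO3-]/[CO2*]:  pH = pK1 + log₁₀([HCO3-]/[CO2*])
log₁₀(16.6) = +1.220
pH = 5.93 + (+1.220) = 7.15

pH = 7.15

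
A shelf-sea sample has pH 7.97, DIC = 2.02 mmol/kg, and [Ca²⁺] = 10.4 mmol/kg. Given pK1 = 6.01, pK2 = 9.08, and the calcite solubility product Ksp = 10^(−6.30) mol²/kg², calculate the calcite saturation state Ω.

Ω = 2.99

α₂ = 1 / (1 + [H⁺]/K2 + [H⁺]²/(K1K2)) = 1 / (1 + 10^+1.11 + 10^-0.85)
   = 1 / (1 + 12.882 + 0.14125) = 1/14.024 = 0.07131
[CO3²⁻] = α₂ × DIC = 0.07131 × 2.02 = 0.1440 mmol/kg
Ksp = 10^(−6.30) = 5.012×10^-7
Ω = [Ca²⁺][CO3²⁻]/Ksp = (10.4×10^-3)(1.440×10^-4) / 5.012×10^-7 = 2.99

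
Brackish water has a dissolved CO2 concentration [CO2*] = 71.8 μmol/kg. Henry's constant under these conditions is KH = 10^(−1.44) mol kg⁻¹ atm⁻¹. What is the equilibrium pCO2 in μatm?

KH = 10^(−1.44) = 3.631×10^-2 mol kg⁻¹ atm⁻¹
pCO2 = [CO2*]/KH = 71.8×10^-6 / 3.631×10^-2 = 1.98×10^-3 atm = 1980 μatm

pCO2 = 1980 μatm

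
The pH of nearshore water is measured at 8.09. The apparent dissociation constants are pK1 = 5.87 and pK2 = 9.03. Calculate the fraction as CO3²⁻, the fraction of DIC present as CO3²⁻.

α₂ = 0.102

α₂ = 1 / (1 + [H⁺]/K2 + [H⁺]²/(K1K2)) = 1 / (1 + 10^+0.94 + 10^-1.28)
   = 1 / (1 + 8.7096 + 0.052481) = 1/9.7621 = 0.1024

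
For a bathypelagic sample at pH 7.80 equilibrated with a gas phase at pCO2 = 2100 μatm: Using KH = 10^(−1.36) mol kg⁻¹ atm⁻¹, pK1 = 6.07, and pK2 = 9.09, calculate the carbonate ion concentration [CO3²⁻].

[CO3²⁻] = 0.252 mmol/kg

[CO2*] = KH · pCO2 = 10^(−1.36) × 2100×10^-6 = 9.167×10^-5 mol/kg
α₀ = 1/(1 + K1/[H⁺] + K1K2/[H⁺]²) = 1/(1 + 10^+1.73 + 10^+0.44) = 0.01740
DIC = [CO2*]/α₀ = 9.167×10^-5 / 0.01740 = 5.267 mmol/kg
[CO3²⁻] = α₂·DIC; α₂ = 0.04794, so [CO3²⁻] = 0.04794 × 5.267 = 0.252 mmol/kg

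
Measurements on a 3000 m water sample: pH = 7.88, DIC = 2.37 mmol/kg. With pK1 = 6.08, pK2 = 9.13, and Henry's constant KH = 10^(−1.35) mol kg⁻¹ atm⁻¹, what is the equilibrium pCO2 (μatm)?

α₀ = 1 / (1 + K1/[H⁺] + K1K2/[H⁺]²) = 1 / (1 + 10^+1.80 + 10^+0.55)
   = 1 / (1 + 63.096 + 3.5481) = 1/67.644 = 0.01478
[CO2*] = α₀ × DIC = 0.01478 × 2.37 = 0.03504 mmol/kg
pCO2 = [CO2*]/KH = 3.504×10^-5 / 4.467×10^-2 = 784 μatm

pCO2 = 784 μatm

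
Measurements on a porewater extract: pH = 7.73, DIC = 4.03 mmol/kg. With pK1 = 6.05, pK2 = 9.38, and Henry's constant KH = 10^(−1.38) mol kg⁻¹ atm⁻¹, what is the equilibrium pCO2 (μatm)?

α₀ = 1 / (1 + K1/[H⁺] + K1K2/[H⁺]²) = 1 / (1 + 10^+1.68 + 10^+0.03)
   = 1 / (1 + 47.863 + 1.0715) = 1/49.935 = 0.02003
[CO2*] = α₀ × DIC = 0.02003 × 4.03 = 0.08071 mmol/kg
pCO2 = [CO2*]/KH = 8.071×10^-5 / 4.169×10^-2 = 1940 μatm

pCO2 = 1940 μatm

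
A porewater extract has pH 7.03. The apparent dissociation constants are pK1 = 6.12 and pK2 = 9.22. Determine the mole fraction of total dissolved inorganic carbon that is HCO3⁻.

α₁ = 1 / (1 + [H⁺]/K1 + K2/[H⁺]) = 1 / (1 + 10^-0.91 + 10^-2.19)
   = 1 / (1 + 0.12303 + 0.0064565) = 1/1.1295 = 0.8854

α₁ = 0.885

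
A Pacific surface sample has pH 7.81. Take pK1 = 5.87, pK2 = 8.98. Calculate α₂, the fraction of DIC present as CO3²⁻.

α₂ = 0.0627

α₂ = 1 / (1 + [H⁺]/K2 + [H⁺]²/(K1K2)) = 1 / (1 + 10^+1.17 + 10^-0.77)
   = 1 / (1 + 14.791 + 0.16982) = 1/15.961 = 0.06265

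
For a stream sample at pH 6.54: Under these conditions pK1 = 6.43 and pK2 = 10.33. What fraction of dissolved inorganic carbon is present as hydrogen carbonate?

α₁ = 1 / (1 + [H⁺]/K1 + K2/[H⁺]) = 1 / (1 + 10^-0.11 + 10^-3.79)
   = 1 / (1 + 0.77625 + 0.00016218) = 1/1.7764 = 0.5629

α₁ = 0.563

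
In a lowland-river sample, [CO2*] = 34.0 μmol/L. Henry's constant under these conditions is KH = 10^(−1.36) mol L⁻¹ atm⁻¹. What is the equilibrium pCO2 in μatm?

KH = 10^(−1.36) = 4.365×10^-2 mol L⁻¹ atm⁻¹
pCO2 = [CO2*]/KH = 34.0×10^-6 / 4.365×10^-2 = 7.79×10^-4 atm = 779 μatm

pCO2 = 779 μatm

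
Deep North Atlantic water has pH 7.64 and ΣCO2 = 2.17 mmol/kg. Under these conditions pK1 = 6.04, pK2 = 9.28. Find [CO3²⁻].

α₂ = 1 / (1 + [H⁺]/K2 + [H⁺]²/(K1K2)) = 1 / (1 + 10^+1.64 + 10^+0.04)
   = 1 / (1 + 43.652 + 1.0965) = 1/45.748 = 0.02186
[CO3²⁻] = α₂ × DIC = 0.02186 × 2.17 = 0.0474 mmol/kg

[CO3²⁻] = 0.0474 mmol/kg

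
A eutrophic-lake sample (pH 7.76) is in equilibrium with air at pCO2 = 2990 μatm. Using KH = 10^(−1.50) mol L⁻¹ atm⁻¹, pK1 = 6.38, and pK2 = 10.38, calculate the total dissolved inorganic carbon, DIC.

[CO2*] = KH · pCO2 = 10^(−1.50) × 2990×10^-6 = 9.455×10^-5 mol/L
α₀ = 1/(1 + K1/[H⁺] + K1K2/[H⁺]²) = 1/(1 + 10^+1.38 + 10^-1.24) = 0.03993
DIC = [CO2*]/α₀ = 9.455×10^-5 / 0.03993 = 2.37 mmol/L

DIC = 2.37 mmol/L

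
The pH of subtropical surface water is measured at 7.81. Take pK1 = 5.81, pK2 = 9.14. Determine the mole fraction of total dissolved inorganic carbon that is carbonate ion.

α₂ = 0.0443

α₂ = 1 / (1 + [H⁺]/K2 + [H⁺]²/(K1K2)) = 1 / (1 + 10^+1.33 + 10^-0.67)
   = 1 / (1 + 21.380 + 0.21380) = 1/22.593 = 0.04426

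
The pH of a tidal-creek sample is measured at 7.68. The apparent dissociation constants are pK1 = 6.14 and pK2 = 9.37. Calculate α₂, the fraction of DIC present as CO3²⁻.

α₂ = 1 / (1 + [H⁺]/K2 + [H⁺]²/(K1K2)) = 1 / (1 + 10^+1.69 + 10^+0.15)
   = 1 / (1 + 48.978 + 1.4125) = 1/51.390 = 0.01946

α₂ = 0.0195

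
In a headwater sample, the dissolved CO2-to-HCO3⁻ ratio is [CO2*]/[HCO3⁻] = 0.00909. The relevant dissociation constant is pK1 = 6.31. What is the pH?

From K1 = [H⁺][HCO3⁻]/[CO2*]:  pH = pK1 − log₁₀([CO2*]/[HCO3⁻])
log₁₀(0.00909) = -2.041
pH = 6.31 − (-2.041) = 8.35

pH = 8.35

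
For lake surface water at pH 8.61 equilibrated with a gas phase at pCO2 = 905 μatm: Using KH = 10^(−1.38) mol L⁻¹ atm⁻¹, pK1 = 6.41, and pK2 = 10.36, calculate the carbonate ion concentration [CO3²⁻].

[CO3²⁻] = 0.106 mmol/L

[CO2*] = KH · pCO2 = 10^(−1.38) × 905×10^-6 = 3.773×10^-5 mol/L
α₀ = 1/(1 + K1/[H⁺] + K1K2/[H⁺]²) = 1/(1 + 10^+2.20 + 10^+0.45) = 0.006161
DIC = [CO2*]/α₀ = 3.773×10^-5 / 0.006161 = 6.123 mmol/L
[CO3²⁻] = α₂·DIC; α₂ = 0.01736, so [CO3²⁻] = 0.01736 × 6.123 = 0.106 mmol/L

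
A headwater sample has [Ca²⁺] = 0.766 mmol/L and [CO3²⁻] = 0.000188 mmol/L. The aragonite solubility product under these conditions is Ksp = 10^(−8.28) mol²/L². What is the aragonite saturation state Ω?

Ω = 0.0274

Ksp = 10^(−8.28) = 5.248×10^-9
Ω = [Ca²⁺][CO3²⁻]/Ksp = (0.766×10^-3)(0.000188×10^-3) / 5.248×10^-9 = 0.0274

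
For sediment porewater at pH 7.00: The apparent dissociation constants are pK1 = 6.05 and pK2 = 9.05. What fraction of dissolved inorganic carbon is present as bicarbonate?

α₁ = 0.892

α₁ = 1 / (1 + [H⁺]/K1 + K2/[H⁺]) = 1 / (1 + 10^-0.95 + 10^-2.05)
   = 1 / (1 + 0.11220 + 0.0089125) = 1/1.1211 = 0.8920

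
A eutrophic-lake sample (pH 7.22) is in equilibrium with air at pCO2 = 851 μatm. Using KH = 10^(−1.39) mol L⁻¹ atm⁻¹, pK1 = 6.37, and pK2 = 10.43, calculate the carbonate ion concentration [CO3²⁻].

[CO3²⁻] = 0.151 μmol/L

[CO2*] = KH · pCO2 = 10^(−1.39) × 851×10^-6 = 3.467×10^-5 mol/L
α₀ = 1/(1 + K1/[H⁺] + K1K2/[H⁺]²) = 1/(1 + 10^+0.85 + 10^-2.36) = 0.1237
DIC = [CO2*]/α₀ = 3.467×10^-5 / 0.1237 = 0.2803 mmol/L
[CO3²⁻] = α₂·DIC; α₂ = 0.0005400, so [CO3²⁻] = 0.0005400 × 0.2803 = 0.000151 mmol/L = 0.151 μmol/L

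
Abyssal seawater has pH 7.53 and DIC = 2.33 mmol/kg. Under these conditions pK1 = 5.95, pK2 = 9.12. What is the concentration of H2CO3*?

α₀ = 1 / (1 + K1/[H⁺] + K1K2/[H⁺]²) = 1 / (1 + 10^+1.58 + 10^-0.01)
   = 1 / (1 + 38.019 + 0.97724) = 1/39.996 = 0.02500
[CO2*] = α₀ × DIC = 0.02500 × 2.33 = 0.0583 mmol/kg

[CO2*] = 0.0583 mmol/kg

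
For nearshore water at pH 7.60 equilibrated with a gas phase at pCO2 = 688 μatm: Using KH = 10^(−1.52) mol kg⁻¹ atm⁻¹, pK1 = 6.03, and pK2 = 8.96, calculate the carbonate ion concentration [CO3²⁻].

[CO3²⁻] = 0.0337 mmol/kg

[CO2*] = KH · pCO2 = 10^(−1.52) × 688×10^-6 = 2.078×10^-5 mol/kg
α₀ = 1/(1 + K1/[H⁺] + K1K2/[H⁺]²) = 1/(1 + 10^+1.57 + 10^+0.21) = 0.02514
DIC = [CO2*]/α₀ = 2.078×10^-5 / 0.02514 = 0.8264 mmol/kg
[CO3²⁻] = α₂·DIC; α₂ = 0.04077, so [CO3²⁻] = 0.04077 × 0.8264 = 0.0337 mmol/kg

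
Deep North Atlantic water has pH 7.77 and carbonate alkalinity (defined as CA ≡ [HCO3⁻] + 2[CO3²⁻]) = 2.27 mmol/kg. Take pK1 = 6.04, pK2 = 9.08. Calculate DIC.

DIC = 2.21 mmol/kg

CA = [HCO3⁻] + 2[CO3²⁻] = (α₁ + 2α₂)·DIC
At pH 7.77: [H⁺]/K1 = 10^-1.73 = 0.018621, K2/[H⁺] = 10^-1.31 = 0.048978
α₁ = 1/(1 + 0.018621 + 0.048978) = 1/1.0676 = 0.9367; α₂ = α₁·K2/[H⁺] = 0.04588
α₁ + 2α₂ = 1.0284
DIC = CA / (α₁ + 2α₂) = 2.27 / 1.0284 = 2.21 mmol/kg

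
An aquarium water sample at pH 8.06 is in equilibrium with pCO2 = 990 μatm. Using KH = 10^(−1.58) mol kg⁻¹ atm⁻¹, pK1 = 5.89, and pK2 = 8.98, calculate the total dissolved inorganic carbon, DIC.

[CO2*] = KH · pCO2 = 10^(−1.58) × 990×10^-6 = 2.604×10^-5 mol/kg
α₀ = 1/(1 + K1/[H⁺] + K1K2/[H⁺]²) = 1/(1 + 10^+2.17 + 10^+1.25) = 0.005999
DIC = [CO2*]/α₀ = 2.604×10^-5 / 0.005999 = 4.34 mmol/kg

DIC = 4.34 mmol/kg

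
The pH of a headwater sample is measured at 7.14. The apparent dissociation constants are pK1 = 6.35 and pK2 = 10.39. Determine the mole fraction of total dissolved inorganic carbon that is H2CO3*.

α₀ = 1 / (1 + K1/[H⁺] + K1K2/[H⁺]²) = 1 / (1 + 10^+0.79 + 10^-2.46)
   = 1 / (1 + 6.1660 + 0.0034674) = 1/7.1694 = 0.1395

α₀ = 0.139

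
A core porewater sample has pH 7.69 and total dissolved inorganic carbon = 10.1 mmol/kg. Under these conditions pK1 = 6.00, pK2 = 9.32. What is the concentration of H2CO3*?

α₀ = 1 / (1 + K1/[H⁺] + K1K2/[H⁺]²) = 1 / (1 + 10^+1.69 + 10^+0.06)
   = 1 / (1 + 48.978 + 1.1482) = 1/51.126 = 0.01956
[CO2*] = α₀ × DIC = 0.01956 × 10.1 = 0.198 mmol/kg

[CO2*] = 0.198 mmol/kg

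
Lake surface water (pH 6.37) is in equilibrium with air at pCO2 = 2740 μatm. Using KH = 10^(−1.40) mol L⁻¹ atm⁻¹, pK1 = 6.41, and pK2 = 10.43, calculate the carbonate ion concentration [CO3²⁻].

[CO3²⁻] = 0.00866 μmol/L

[CO2*] = KH · pCO2 = 10^(−1.40) × 2740×10^-6 = 1.091×10^-4 mol/L
α₀ = 1/(1 + K1/[H⁺] + K1K2/[H⁺]²) = 1/(1 + 10^-0.04 + 10^-4.10) = 0.5230
DIC = [CO2*]/α₀ = 1.091×10^-4 / 0.5230 = 0.2086 mmol/L
[CO3²⁻] = α₂·DIC; α₂ = 4.154×10^-5, so [CO3²⁻] = 4.154×10^-5 × 0.2086 = 8.66×10^-6 mmol/L = 0.00866 μmol/L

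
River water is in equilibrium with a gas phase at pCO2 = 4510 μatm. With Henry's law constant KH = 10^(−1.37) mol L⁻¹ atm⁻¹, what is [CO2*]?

[CO2*] = 192 μmol/L

KH = 10^(−1.37) = 4.266×10^-2 mol L⁻¹ atm⁻¹
[CO2*] = KH · pCO2 = 4.266×10^-2 × 4510×10^-6 atm = 1.92×10^-4 mol/L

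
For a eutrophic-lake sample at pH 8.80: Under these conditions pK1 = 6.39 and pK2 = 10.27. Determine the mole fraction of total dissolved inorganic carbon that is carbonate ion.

α₂ = 0.0327

α₂ = 1 / (1 + [H⁺]/K2 + [H⁺]²/(K1K2)) = 1 / (1 + 10^+1.47 + 10^-0.94)
   = 1 / (1 + 29.512 + 0.11482) = 1/30.627 = 0.03265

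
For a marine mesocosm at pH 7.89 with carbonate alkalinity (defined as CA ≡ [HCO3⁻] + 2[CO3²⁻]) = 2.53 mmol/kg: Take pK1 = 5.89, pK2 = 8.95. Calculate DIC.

CA = [HCO3⁻] + 2[CO3²⁻] = (α₁ + 2α₂)·DIC
At pH 7.89: [H⁺]/K1 = 10^-2.00 = 0.010000, K2/[H⁺] = 10^-1.06 = 0.087096
α₁ = 1/(1 + 0.010000 + 0.087096) = 1/1.0971 = 0.9115; α₂ = α₁·K2/[H⁺] = 0.07939
α₁ + 2α₂ = 1.0703
DIC = CA / (α₁ + 2α₂) = 2.53 / 1.0703 = 2.36 mmol/kg

DIC = 2.36 mmol/kg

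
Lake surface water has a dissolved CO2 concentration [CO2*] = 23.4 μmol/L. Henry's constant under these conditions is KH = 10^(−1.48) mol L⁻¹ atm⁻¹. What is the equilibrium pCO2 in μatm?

pCO2 = 707 μatm

KH = 10^(−1.48) = 3.311×10^-2 mol L⁻¹ atm⁻¹
pCO2 = [CO2*]/KH = 23.4×10^-6 / 3.311×10^-2 = 7.07×10^-4 atm = 707 μatm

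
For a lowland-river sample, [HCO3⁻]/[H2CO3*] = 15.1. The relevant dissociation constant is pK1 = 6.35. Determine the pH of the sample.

pH = 7.53

From K1 = [H⁺][HCO3⁻]/[H2CO3*]:  pH = pK1 + log₁₀([HCO3⁻]/[H2CO3*])
log₁₀(15.1) = +1.179
pH = 6.35 + (+1.179) = 7.53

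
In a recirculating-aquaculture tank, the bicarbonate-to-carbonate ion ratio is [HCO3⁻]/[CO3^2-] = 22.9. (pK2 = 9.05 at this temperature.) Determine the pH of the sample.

pH = 7.69

From K2 = [H⁺][CO3^2-]/[HCO3⁻]:  pH = pK2 − log₁₀([HCO3⁻]/[CO3^2-])
log₁₀(22.9) = +1.360
pH = 9.05 − (+1.360) = 7.69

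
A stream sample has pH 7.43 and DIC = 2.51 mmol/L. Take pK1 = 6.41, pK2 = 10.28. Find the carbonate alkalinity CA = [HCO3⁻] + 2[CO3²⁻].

CA = [HCO3⁻] + 2[CO3²⁻] = (α₁ + 2α₂)·DIC
At pH 7.43: [H⁺]/K1 = 10^-1.02 = 0.095499, K2/[H⁺] = 10^-2.85 = 0.0014125
α₁ = 1/(1 + 0.095499 + 0.0014125) = 1/1.0969 = 0.9117; α₂ = α₁·K2/[H⁺] = 0.001288
α₁ + 2α₂ = 0.9142
CA = 0.9142 × 2.51 = 2.29 mmol/L

CA = 2.29 mmol/L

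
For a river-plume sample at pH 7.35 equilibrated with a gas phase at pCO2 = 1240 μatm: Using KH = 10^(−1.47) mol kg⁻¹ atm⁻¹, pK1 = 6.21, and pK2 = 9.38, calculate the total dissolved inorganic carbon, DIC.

[CO2*] = KH · pCO2 = 10^(−1.47) × 1240×10^-6 = 4.202×10^-5 mol/kg
α₀ = 1/(1 + K1/[H⁺] + K1K2/[H⁺]²) = 1/(1 + 10^+1.14 + 10^-0.89) = 0.06697
DIC = [CO2*]/α₀ = 4.202×10^-5 / 0.06697 = 0.627 mmol/kg

DIC = 0.627 mmol/kg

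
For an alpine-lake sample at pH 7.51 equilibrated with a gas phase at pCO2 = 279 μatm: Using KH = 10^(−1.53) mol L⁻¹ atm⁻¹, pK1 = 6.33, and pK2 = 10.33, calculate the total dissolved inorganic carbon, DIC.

DIC = 0.133 mmol/L

[CO2*] = KH · pCO2 = 10^(−1.53) × 279×10^-6 = 8.234×10^-6 mol/L
α₀ = 1/(1 + K1/[H⁺] + K1K2/[H⁺]²) = 1/(1 + 10^+1.18 + 10^-1.64) = 0.06189
DIC = [CO2*]/α₀ = 8.234×10^-6 / 0.06189 = 0.133 mmol/L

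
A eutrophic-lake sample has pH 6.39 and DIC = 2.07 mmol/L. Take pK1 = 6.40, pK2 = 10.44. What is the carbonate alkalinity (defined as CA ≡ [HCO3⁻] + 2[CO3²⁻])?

CA = [HCO3⁻] + 2[CO3²⁻] = (α₁ + 2α₂)·DIC
At pH 6.39: [H⁺]/K1 = 10^0.01 = 1.0233, K2/[H⁺] = 10^-4.05 = 8.9125×10^-5
α₁ = 1/(1 + 1.0233 + 8.9125×10^-5) = 1/2.0234 = 0.4942; α₂ = α₁·K2/[H⁺] = 4.405×10^-5
α₁ + 2α₂ = 0.4943
CA = 0.4943 × 2.07 = 1.02 mmol/L

CA = 1.02 mmol/L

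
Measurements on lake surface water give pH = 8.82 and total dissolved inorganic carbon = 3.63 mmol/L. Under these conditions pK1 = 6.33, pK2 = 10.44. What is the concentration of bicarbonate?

α₁ = 1 / (1 + [H⁺]/K1 + K2/[H⁺]) = 1 / (1 + 10^-2.49 + 10^-1.62)
   = 1 / (1 + 0.0032359 + 0.023988) = 1/1.0272 = 0.9735
[HCO3⁻] = α₁ × DIC = 0.9735 × 3.63 = 3.53 mmol/L

[HCO3⁻] = 3.53 mmol/L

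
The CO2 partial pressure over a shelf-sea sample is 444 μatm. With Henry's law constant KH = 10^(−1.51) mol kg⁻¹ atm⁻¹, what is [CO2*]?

[CO2*] = 13.7 μmol/kg

KH = 10^(−1.51) = 3.090×10^-2 mol kg⁻¹ atm⁻¹
[CO2*] = KH · pCO2 = 3.090×10^-2 × 444×10^-6 atm = 1.37×10^-5 mol/kg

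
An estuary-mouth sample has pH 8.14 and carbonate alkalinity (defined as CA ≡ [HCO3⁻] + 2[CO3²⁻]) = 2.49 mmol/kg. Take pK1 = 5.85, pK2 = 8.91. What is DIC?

DIC = 2.18 mmol/kg

CA = [HCO3⁻] + 2[CO3²⁻] = (α₁ + 2α₂)·DIC
At pH 8.14: [H⁺]/K1 = 10^-2.29 = 0.0051286, K2/[H⁺] = 10^-0.77 = 0.16982
α₁ = 1/(1 + 0.0051286 + 0.16982) = 1/1.1750 = 0.8511; α₂ = α₁·K2/[H⁺] = 0.1445
α₁ + 2α₂ = 1.1402
DIC = CA / (α₁ + 2α₂) = 2.49 / 1.1402 = 2.18 mmol/kg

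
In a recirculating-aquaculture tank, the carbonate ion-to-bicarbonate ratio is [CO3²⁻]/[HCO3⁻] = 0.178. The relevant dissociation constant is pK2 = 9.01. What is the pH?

From K2 = [H⁺][CO3²⁻]/[HCO3⁻]:  pH = pK2 + log₁₀([CO3²⁻]/[HCO3⁻])
log₁₀(0.178) = -0.750
pH = 9.01 + (-0.750) = 8.26

pH = 8.26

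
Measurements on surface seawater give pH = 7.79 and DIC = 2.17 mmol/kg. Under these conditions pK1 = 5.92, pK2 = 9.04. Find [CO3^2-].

[CO3²⁻] = 0.114 mmol/kg

α₂ = 1 / (1 + [H⁺]/K2 + [H⁺]²/(K1K2)) = 1 / (1 + 10^+1.25 + 10^-0.62)
   = 1 / (1 + 17.783 + 0.23988) = 1/19.023 = 0.05257
[CO3²⁻] = α₂ × DIC = 0.05257 × 2.17 = 0.114 mmol/kg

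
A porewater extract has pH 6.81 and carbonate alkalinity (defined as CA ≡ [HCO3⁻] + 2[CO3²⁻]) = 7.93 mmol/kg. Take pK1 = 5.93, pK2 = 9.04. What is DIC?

DIC = 8.92 mmol/kg

CA = [HCO3⁻] + 2[CO3²⁻] = (α₁ + 2α₂)·DIC
At pH 6.81: [H⁺]/K1 = 10^-0.88 = 0.13183, K2/[H⁺] = 10^-2.23 = 0.0058884
α₁ = 1/(1 + 0.13183 + 0.0058884) = 1/1.1377 = 0.8790; α₂ = α₁·K2/[H⁺] = 0.005176
α₁ + 2α₂ = 0.8893
DIC = CA / (α₁ + 2α₂) = 7.93 / 0.8893 = 8.92 mmol/kg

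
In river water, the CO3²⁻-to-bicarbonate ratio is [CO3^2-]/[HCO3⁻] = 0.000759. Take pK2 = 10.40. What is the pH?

pH = 7.28

From K2 = [H⁺][CO3^2-]/[HCO3⁻]:  pH = pK2 + log₁₀([CO3^2-]/[HCO3⁻])
log₁₀(0.000759) = -3.120
pH = 10.40 + (-3.120) = 7.28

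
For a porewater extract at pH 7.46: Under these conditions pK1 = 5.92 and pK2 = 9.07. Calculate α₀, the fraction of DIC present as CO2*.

α₀ = 0.0274

α₀ = 1 / (1 + K1/[H⁺] + K1K2/[H⁺]²) = 1 / (1 + 10^+1.54 + 10^-0.07)
   = 1 / (1 + 34.674 + 0.85114) = 1/36.525 = 0.02738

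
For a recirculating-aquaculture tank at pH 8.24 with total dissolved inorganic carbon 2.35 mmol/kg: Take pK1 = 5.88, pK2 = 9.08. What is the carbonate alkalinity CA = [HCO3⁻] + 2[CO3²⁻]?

CA = 2.64 mmol/kg

CA = [HCO3⁻] + 2[CO3²⁻] = (α₁ + 2α₂)·DIC
At pH 8.24: [H⁺]/K1 = 10^-2.36 = 0.0043652, K2/[H⁺] = 10^-0.84 = 0.14454
α₁ = 1/(1 + 0.0043652 + 0.14454) = 1/1.1489 = 0.8704; α₂ = α₁·K2/[H⁺] = 0.1258
α₁ + 2α₂ = 1.1220
CA = 1.1220 × 2.35 = 2.64 mmol/kg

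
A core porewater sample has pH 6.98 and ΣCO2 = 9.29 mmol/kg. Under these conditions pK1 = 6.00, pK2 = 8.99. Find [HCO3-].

[HCO3⁻] = 8.34 mmol/kg

α₁ = 1 / (1 + [H⁺]/K1 + K2/[H⁺]) = 1 / (1 + 10^-0.98 + 10^-2.01)
   = 1 / (1 + 0.10471 + 0.0097724) = 1/1.1145 = 0.8973
[HCO3⁻] = α₁ × DIC = 0.8973 × 9.29 = 8.34 mmol/kg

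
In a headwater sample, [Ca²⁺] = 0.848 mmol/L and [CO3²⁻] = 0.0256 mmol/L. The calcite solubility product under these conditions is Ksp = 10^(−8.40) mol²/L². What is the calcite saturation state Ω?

Ksp = 10^(−8.40) = 3.981×10^-9
Ω = [Ca²⁺][CO3²⁻]/Ksp = (0.848×10^-3)(0.0256×10^-3) / 3.981×10^-9 = 5.45

Ω = 5.45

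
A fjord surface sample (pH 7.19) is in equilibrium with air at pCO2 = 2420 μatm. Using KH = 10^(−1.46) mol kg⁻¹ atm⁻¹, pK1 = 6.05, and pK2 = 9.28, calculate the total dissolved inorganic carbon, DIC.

DIC = 1.25 mmol/kg

[CO2*] = KH · pCO2 = 10^(−1.46) × 2420×10^-6 = 8.391×10^-5 mol/kg
α₀ = 1/(1 + K1/[H⁺] + K1K2/[H⁺]²) = 1/(1 + 10^+1.14 + 10^-0.95) = 0.06704
DIC = [CO2*]/α₀ = 8.391×10^-5 / 0.06704 = 1.25 mmol/kg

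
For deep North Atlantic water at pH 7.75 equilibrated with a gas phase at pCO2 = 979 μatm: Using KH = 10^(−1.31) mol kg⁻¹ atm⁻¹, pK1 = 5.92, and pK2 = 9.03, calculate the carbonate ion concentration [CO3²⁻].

[CO3²⁻] = 0.170 mmol/kg

[CO2*] = KH · pCO2 = 10^(−1.31) × 979×10^-6 = 4.795×10^-5 mol/kg
α₀ = 1/(1 + K1/[H⁺] + K1K2/[H⁺]²) = 1/(1 + 10^+1.83 + 10^+0.55) = 0.01386
DIC = [CO2*]/α₀ = 4.795×10^-5 / 0.01386 = 3.460 mmol/kg
[CO3²⁻] = α₂·DIC; α₂ = 0.04917, so [CO3²⁻] = 0.04917 × 3.460 = 0.170 mmol/kg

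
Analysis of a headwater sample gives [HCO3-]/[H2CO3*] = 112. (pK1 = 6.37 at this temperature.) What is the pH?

pH = 8.42

From K1 = [H⁺][HCO3-]/[H2CO3*]:  pH = pK1 + log₁₀([HCO3-]/[H2CO3*])
log₁₀(112) = +2.049
pH = 6.37 + (+2.049) = 8.42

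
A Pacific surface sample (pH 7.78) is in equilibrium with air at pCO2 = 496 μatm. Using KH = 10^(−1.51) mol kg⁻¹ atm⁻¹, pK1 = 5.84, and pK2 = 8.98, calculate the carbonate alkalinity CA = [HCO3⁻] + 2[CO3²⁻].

CA = 1.50 mmol/kg

[CO2*] = KH · pCO2 = 10^(−1.51) × 496×10^-6 = 1.533×10^-5 mol/kg
α₀ = 1/(1 + K1/[H⁺] + K1K2/[H⁺]²) = 1/(1 + 10^+1.94 + 10^+0.74) = 0.01068
DIC = [CO2*]/α₀ = 1.533×10^-5 / 0.01068 = 1.435 mmol/kg
CA = (α₁ + 2α₂)·DIC = (0.9306 + 2×0.05872) × 1.435 = 1.50 mmol/kg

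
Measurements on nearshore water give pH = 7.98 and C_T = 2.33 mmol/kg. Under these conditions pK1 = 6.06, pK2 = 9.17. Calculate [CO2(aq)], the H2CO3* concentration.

α₀ = 1 / (1 + K1/[H⁺] + K1K2/[H⁺]²) = 1 / (1 + 10^+1.92 + 10^+0.73)
   = 1 / (1 + 83.176 + 5.3703) = 1/89.547 = 0.01117
[CO2*] = α₀ × DIC = 0.01117 × 2.33 = 0.0260 mmol/kg

[CO2*] = 0.0260 mmol/kg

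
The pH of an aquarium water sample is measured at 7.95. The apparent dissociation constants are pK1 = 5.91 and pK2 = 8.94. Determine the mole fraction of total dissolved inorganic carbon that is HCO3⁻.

α₁ = 1 / (1 + [H⁺]/K1 + K2/[H⁺]) = 1 / (1 + 10^-2.04 + 10^-0.99)
   = 1 / (1 + 0.0091201 + 0.10233) = 1/1.1114 = 0.8997

α₁ = 0.900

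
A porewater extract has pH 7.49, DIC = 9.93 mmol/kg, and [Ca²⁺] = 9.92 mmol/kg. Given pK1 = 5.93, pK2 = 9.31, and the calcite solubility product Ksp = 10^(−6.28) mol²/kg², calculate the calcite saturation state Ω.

Ω = 2.72

α₂ = 1 / (1 + [H⁺]/K2 + [H⁺]²/(K1K2)) = 1 / (1 + 10^+1.82 + 10^+0.26)
   = 1 / (1 + 66.069 + 1.8197) = 1/68.889 = 0.01452
[CO3²⁻] = α₂ × DIC = 0.01452 × 9.93 = 0.1441 mmol/kg
Ksp = 10^(−6.28) = 5.248×10^-7
Ω = [Ca²⁺][CO3²⁻]/Ksp = (9.92×10^-3)(1.441×10^-4) / 5.248×10^-7 = 2.72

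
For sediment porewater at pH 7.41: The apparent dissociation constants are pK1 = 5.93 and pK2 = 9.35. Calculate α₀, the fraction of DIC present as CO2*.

α₀ = 1 / (1 + K1/[H⁺] + K1K2/[H⁺]²) = 1 / (1 + 10^+1.48 + 10^-0.46)
   = 1 / (1 + 30.200 + 0.34674) = 1/31.546 = 0.03170

α₀ = 0.0317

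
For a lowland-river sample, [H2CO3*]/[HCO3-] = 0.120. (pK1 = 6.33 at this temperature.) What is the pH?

pH = 7.25

From K1 = [H⁺][HCO3-]/[H2CO3*]:  pH = pK1 − log₁₀([H2CO3*]/[HCO3-])
log₁₀(0.120) = -0.921
pH = 6.33 − (-0.921) = 7.25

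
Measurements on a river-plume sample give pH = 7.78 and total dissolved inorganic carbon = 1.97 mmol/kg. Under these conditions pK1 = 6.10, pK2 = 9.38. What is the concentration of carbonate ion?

α₂ = 1 / (1 + [H⁺]/K2 + [H⁺]²/(K1K2)) = 1 / (1 + 10^+1.60 + 10^-0.08)
   = 1 / (1 + 39.811 + 0.83176) = 1/41.642 = 0.02401
[CO3²⁻] = α₂ × DIC = 0.02401 × 1.97 = 0.0473 mmol/kg

[CO3²⁻] = 0.0473 mmol/kg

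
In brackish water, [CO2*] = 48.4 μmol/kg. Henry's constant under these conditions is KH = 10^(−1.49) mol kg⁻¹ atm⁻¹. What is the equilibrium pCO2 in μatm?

KH = 10^(−1.49) = 3.236×10^-2 mol kg⁻¹ atm⁻¹
pCO2 = [CO2*]/KH = 48.4×10^-6 / 3.236×10^-2 = 1.50×10^-3 atm = 1500 μatm

pCO2 = 1500 μatm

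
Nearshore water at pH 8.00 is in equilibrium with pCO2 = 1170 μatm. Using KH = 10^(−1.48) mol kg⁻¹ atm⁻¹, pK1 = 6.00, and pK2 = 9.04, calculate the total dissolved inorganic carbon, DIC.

DIC = 4.27 mmol/kg

[CO2*] = KH · pCO2 = 10^(−1.48) × 1170×10^-6 = 3.874×10^-5 mol/kg
α₀ = 1/(1 + K1/[H⁺] + K1K2/[H⁺]²) = 1/(1 + 10^+2.00 + 10^+0.96) = 0.009081
DIC = [CO2*]/α₀ = 3.874×10^-5 / 0.009081 = 4.27 mmol/kg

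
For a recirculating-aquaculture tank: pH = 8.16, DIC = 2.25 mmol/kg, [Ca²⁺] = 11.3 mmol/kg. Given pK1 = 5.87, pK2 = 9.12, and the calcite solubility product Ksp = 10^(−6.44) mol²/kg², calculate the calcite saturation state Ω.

Ω = 6.89

α₂ = 1 / (1 + [H⁺]/K2 + [H⁺]²/(K1K2)) = 1 / (1 + 10^+0.96 + 10^-1.33)
   = 1 / (1 + 9.1201 + 0.046774) = 1/10.167 = 0.09836
[CO3²⁻] = α₂ × DIC = 0.09836 × 2.25 = 0.2213 mmol/kg
Ksp = 10^(−6.44) = 3.631×10^-7
Ω = [Ca²⁺][CO3²⁻]/Ksp = (11.3×10^-3)(2.213×10^-4) / 3.631×10^-7 = 6.89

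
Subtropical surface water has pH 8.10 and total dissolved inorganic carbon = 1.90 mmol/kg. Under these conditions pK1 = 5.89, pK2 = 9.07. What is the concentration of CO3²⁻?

[CO3²⁻] = 0.183 mmol/kg

α₂ = 1 / (1 + [H⁺]/K2 + [H⁺]²/(K1K2)) = 1 / (1 + 10^+0.97 + 10^-1.24)
   = 1 / (1 + 9.3325 + 0.057544) = 1/10.390 = 0.09625
[CO3²⁻] = α₂ × DIC = 0.09625 × 1.90 = 0.183 mmol/kg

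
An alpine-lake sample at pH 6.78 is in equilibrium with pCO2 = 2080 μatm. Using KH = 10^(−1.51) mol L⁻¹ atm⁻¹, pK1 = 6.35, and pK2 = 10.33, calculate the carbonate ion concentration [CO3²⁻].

[CO2*] = KH · pCO2 = 10^(−1.51) × 2080×10^-6 = 6.428×10^-5 mol/L
α₀ = 1/(1 + K1/[H⁺] + K1K2/[H⁺]²) = 1/(1 + 10^+0.43 + 10^-3.12) = 0.2708
DIC = [CO2*]/α₀ = 6.428×10^-5 / 0.2708 = 0.2373 mmol/L
[CO3²⁻] = α₂·DIC; α₂ = 0.0002054, so [CO3²⁻] = 0.0002054 × 0.2373 = 4.88×10^-5 mmol/L = 0.0488 μmol/L

[CO3²⁻] = 0.0488 μmol/L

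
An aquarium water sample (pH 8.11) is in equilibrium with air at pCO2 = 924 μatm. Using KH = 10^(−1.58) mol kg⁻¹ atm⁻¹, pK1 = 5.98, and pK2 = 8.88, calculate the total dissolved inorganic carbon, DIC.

[CO2*] = KH · pCO2 = 10^(−1.58) × 924×10^-6 = 2.430×10^-5 mol/kg
α₀ = 1/(1 + K1/[H⁺] + K1K2/[H⁺]²) = 1/(1 + 10^+2.13 + 10^+1.36) = 0.006297
DIC = [CO2*]/α₀ = 2.430×10^-5 / 0.006297 = 3.86 mmol/kg

DIC = 3.86 mmol/kg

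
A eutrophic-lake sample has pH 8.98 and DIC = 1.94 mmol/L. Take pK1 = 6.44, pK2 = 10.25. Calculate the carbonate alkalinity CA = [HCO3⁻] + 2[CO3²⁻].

CA = 2.03 mmol/L

CA = [HCO3⁻] + 2[CO3²⁻] = (α₁ + 2α₂)·DIC
At pH 8.98: [H⁺]/K1 = 10^-2.54 = 0.0028840, K2/[H⁺] = 10^-1.27 = 0.053703
α₁ = 1/(1 + 0.0028840 + 0.053703) = 1/1.0566 = 0.9464; α₂ = α₁·K2/[H⁺] = 0.05083
α₁ + 2α₂ = 1.0481
CA = 1.0481 × 1.94 = 2.03 mmol/L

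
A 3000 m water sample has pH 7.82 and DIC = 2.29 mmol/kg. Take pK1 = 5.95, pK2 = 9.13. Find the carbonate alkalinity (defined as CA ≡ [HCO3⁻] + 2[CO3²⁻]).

CA = 2.37 mmol/kg

CA = [HCO3⁻] + 2[CO3²⁻] = (α₁ + 2α₂)·DIC
At pH 7.82: [H⁺]/K1 = 10^-1.87 = 0.013490, K2/[H⁺] = 10^-1.31 = 0.048978
α₁ = 1/(1 + 0.013490 + 0.048978) = 1/1.0625 = 0.9412; α₂ = α₁·K2/[H⁺] = 0.04610
α₁ + 2α₂ = 1.0334
CA = 1.0334 × 2.29 = 2.37 mmol/kg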